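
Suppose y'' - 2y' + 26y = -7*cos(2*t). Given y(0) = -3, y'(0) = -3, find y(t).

y = -77*cos(2*t)/250 + 7*sin(2*t)/125 - 673*cos(5*t)*exp(t)/250 - 21*exp(t)*sin(5*t)/250

Characteristic equation r² - 2r + 26 = 0 has discriminant (-2)² - 4·(26) = -100 < 0, so r = 1 ± 5i.
Hence y_h = C1*cos(5*t)*exp(t) + C2*exp(t)*sin(5*t).
Try y_p = A*cos(2*t) + B*sin(2*t). Substituting and equating the coefficients of cos(2t) and sin(2t) gives A = -77/250, B = 7/125, so y_p = -77*cos(2*t)/250 + 7*sin(2*t)/125.
General solution: y = -77*cos(2*t)/250 + 7*sin(2*t)/125 + C1*cos(5*t)*exp(t) + C2*exp(t)*sin(5*t).
Apply the initial conditions: y(0) = -77/250 + C1 = -3 and y'(0) = 14/125 + C1 + 5*C2 = -3. Solving gives C1 = -673/250, C2 = -21/250.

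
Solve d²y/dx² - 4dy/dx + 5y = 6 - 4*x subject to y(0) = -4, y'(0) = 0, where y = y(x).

Characteristic equation r² - 4r + 5 = 0 has discriminant (-4)² - 4·(5) = -4 < 0, so r = 2 ± i.
Hence y_h = C1*cos(x)*exp(2*x) + C2*exp(2*x)*sin(x).
For the particular solution try y_p = A0 + A1*x. Substituting and matching coefficients of each power of x gives A0 = 14/25, A1 = -4/5, so y_p = 14/25 - 4*x/5.
General solution: y = 14/25 - 4*x/5 + C1*cos(x)*exp(2*x) + C2*exp(2*x)*sin(x).
Apply the initial conditions: y(0) = 14/25 + C1 = -4 and y'(0) = -4/5 + C2 + 2*C1 = 0. Solving gives C1 = -114/25, C2 = 248/25.

y = 14/25 - 4*x/5 - 114*cos(x)*exp(2*x)/25 + 248*exp(2*x)*sin(x)/25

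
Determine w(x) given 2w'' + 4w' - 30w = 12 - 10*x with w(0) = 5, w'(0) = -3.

w = -16/45 + x/3 + 97*exp(-5*x)/40 + 211*exp(3*x)/72

Divide through by 2: w'' + 2w' - 15w = 6 - 5*x.
Characteristic equation r² + 2r - 15 = 0 factors as (r + 5)(r - 3) = 0, so r = -5, 3.
Hence w_h = C1*exp(-5*x) + C2*exp(3*x).
For the particular solution try w_p = A0 + A1*x. Substituting and matching coefficients of each power of x gives A0 = -16/45, A1 = 1/3, so w_p = -16/45 + x/3.
General solution: w = -16/45 + x/3 + C1*exp(-5*x) + C2*exp(3*x).
Apply the initial conditions: w(0) = -16/45 + C1 + C2 = 5 and w'(0) = 1/3 - 5*C1 + 3*C2 = -3. Solving gives C1 = 97/40, C2 = 211/72.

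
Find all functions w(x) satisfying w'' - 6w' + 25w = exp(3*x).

Characteristic equation r² - 6r + 25 = 0 has discriminant (-6)² - 4·(25) = -64 < 0, so r = 3 ± 4i.
Hence w_h = C1*cos(4*x)*exp(3*x) + C2*exp(3*x)*sin(4*x).
Try w_p = A*exp(3*x). Substituting into the equation and dividing by exp(3*x) gives A = 1/16, so w_p = exp(3*x)/16.

w = exp(3*x)/16 + C1*cos(4*x)*exp(3*x) + C2*exp(3*x)*sin(4*x)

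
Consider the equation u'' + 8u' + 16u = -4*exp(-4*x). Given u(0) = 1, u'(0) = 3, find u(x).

u = -2*x**2*exp(-4*x) + 7*x*exp(-4*x) + exp(-4*x)

Characteristic equation r² + 8r + 16 = 0 has discriminant (8)² - 4·(16) = 0, so r = -4 is a repeated root.
Hence u_h = (C1 + C2*x)*exp(-4*x).
Since exp(-4*x) solves the homogeneous equation (r = -4 is a root of multiplicity 2), multiply the trial by x^2. Try u_p = A*x^2*exp(-4*x). Substituting into the equation and dividing by exp(-4*x) gives A = -2, so u_p = -2*x^2*exp(-4*x).
General solution: u = C1*exp(-4*x) - 2*x^2*exp(-4*x) + C2*x*exp(-4*x).
Apply the initial conditions: u(0) = C1 = 1 and u'(0) = C2 - 4*C1 = 3. Solving gives C1 = 1, C2 = 7.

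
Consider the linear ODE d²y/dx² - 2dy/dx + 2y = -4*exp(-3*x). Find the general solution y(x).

y = -4*exp(-3*x)/17 + C1*cos(x)*exp(x) + C2*exp(x)*sin(x)

Characteristic equation r² - 2r + 2 = 0 has discriminant (-2)² - 4·(2) = -4 < 0, so r = 1 ± i.
Hence y_h = C1*cos(x)*exp(x) + C2*exp(x)*sin(x).
Try y_p = A*exp(-3*x). Substituting into the equation and dividing by exp(-3*x) gives A = -4/17, so y_p = -4*exp(-3*x)/17.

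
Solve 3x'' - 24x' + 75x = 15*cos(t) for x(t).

Divide through by 3: x'' - 8x' + 25x = 5*cos(t).
Characteristic equation r² - 8r + 25 = 0 has discriminant (-8)² - 4·(25) = -36 < 0, so r = 4 ± 3i.
Hence x_h = C1*cos(3*t)*exp(4*t) + C2*exp(4*t)*sin(3*t).
Try x_p = A*cos(t) + B*sin(t). Substituting and equating the coefficients of cos(t) and sin(t) gives A = 3/16, B = -1/16, so x_p = -sin(t)/16 + 3*cos(t)/16.

x = -sin(t)/16 + 3*cos(t)/16 + C1*cos(3*t)*exp(4*t) + C2*exp(4*t)*sin(3*t)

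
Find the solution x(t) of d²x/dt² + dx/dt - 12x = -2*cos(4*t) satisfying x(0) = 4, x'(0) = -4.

Characteristic equation r² + r - 12 = 0 factors as (r - 3)(r + 4) = 0, so r = 3, -4.
Hence x_h = C1*exp(3*t) + C2*exp(-4*t).
Try x_p = A*cos(4*t) + B*sin(4*t). Substituting and equating the coefficients of cos(4t) and sin(4t) gives A = 7/100, B = -1/100, so x_p = -sin(4*t)/100 + 7*cos(4*t)/100.
General solution: x = -sin(4*t)/100 + 7*cos(4*t)/100 + C1*exp(3*t) + C2*exp(-4*t).
Apply the initial conditions: x(0) = 7/100 + C1 + C2 = 4 and x'(0) = -1/25 - 4*C2 + 3*C1 = -4. Solving gives C1 = 42/25, C2 = 9/4.

x = -sin(4*t)/100 + 7*cos(4*t)/100 + 9*exp(-4*t)/4 + 42*exp(3*t)/25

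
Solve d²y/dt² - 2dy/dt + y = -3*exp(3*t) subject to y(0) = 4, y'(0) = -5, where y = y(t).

y = -3*exp(3*t)/4 + 19*exp(t)/4 - 15*t*exp(t)/2

Characteristic equation r² - 2r + 1 = 0 has discriminant (-2)² - 4·(1) = 0, so r = 1 is a repeated root.
Hence y_h = (C1 + C2*t)*exp(t).
Try y_p = A*exp(3*t). Substituting into the equation and dividing by exp(3*t) gives A = -3/4, so y_p = -3*exp(3*t)/4.
General solution: y = -3*exp(3*t)/4 + C1*exp(t) + C2*t*exp(t).
Apply the initial conditions: y(0) = -3/4 + C1 = 4 and y'(0) = -9/4 + C1 + C2 = -5. Solving gives C1 = 19/4, C2 = -15/2.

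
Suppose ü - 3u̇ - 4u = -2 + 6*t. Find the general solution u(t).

Characteristic equation r² - 3r - 4 = 0 factors as (r + 1)(r - 4) = 0, so r = -1, 4.
Hence u_h = C1*exp(-t) + C2*exp(4*t).
For the particular solution try u_p = A0 + A1*t. Substituting and matching coefficients of each power of t gives A0 = 13/8, A1 = -3/2, so u_p = 13/8 - 3*t/2.

u = 13/8 - 3*t/2 + C1*exp(-t) + C2*exp(4*t)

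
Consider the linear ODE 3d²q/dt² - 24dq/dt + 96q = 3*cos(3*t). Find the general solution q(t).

q = -24*sin(3*t)/1105 + 23*cos(3*t)/1105 + C1*cos(4*t)*exp(4*t) + C2*exp(4*t)*sin(4*t)

Divide through by 3: q'' - 8q' + 32q = cos(3*t).
Characteristic equation r² - 8r + 32 = 0 has discriminant (-8)² - 4·(32) = -64 < 0, so r = 4 ± 4i.
Hence q_h = C1*cos(4*t)*exp(4*t) + C2*exp(4*t)*sin(4*t).
Try q_p = A*cos(3*t) + B*sin(3*t). Substituting and equating the coefficients of cos(3t) and sin(3t) gives A = 23/1105, B = -24/1105, so q_p = -24*sin(3*t)/1105 + 23*cos(3*t)/1105.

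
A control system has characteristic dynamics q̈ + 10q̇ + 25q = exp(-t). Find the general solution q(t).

q = exp(-t)/16 + C1*exp(-5*t) + C2*t*exp(-5*t)

Characteristic equation r² + 10r + 25 = 0 has discriminant (10)² - 4·(25) = 0, so r = -5 is a repeated root.
Hence q_h = (C1 + C2*t)*exp(-5*t).
Try q_p = A*exp(-t). Substituting into the equation and dividing by exp(-t) gives A = 1/16, so q_p = exp(-t)/16.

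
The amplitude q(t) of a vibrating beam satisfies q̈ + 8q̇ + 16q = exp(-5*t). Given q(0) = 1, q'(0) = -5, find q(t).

q = exp(-5*t)

Characteristic equation r² + 8r + 16 = 0 has discriminant (8)² - 4·(16) = 0, so r = -4 is a repeated root.
Hence q_h = (C1 + C2*t)*exp(-4*t).
Try q_p = A*exp(-5*t). Substituting into the equation and dividing by exp(-5*t) gives A = 1, so q_p = exp(-5*t).
General solution: q = C1*exp(-4*t) + C2*t*exp(-4*t) + exp(-5*t).
Apply the initial conditions: q(0) = 1 + C1 = 1 and q'(0) = -5 + C2 - 4*C1 = -5. Solving gives C1 = 0, C2 = 0.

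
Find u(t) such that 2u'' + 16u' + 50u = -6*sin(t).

Divide through by 2: u'' + 8u' + 25u = -3*sin(t).
Characteristic equation r² + 8r + 25 = 0 has discriminant (8)² - 4·(25) = -36 < 0, so r = -4 ± 3i.
Hence u_h = C1*cos(3*t)*exp(-4*t) + C2*exp(-4*t)*sin(3*t).
Try u_p = A*cos(t) + B*sin(t). Substituting and equating the coefficients of cos(t) and sin(t) gives A = 3/80, B = -9/80, so u_p = -9*sin(t)/80 + 3*cos(t)/80.

u = -9*sin(t)/80 + 3*cos(t)/80 + C1*cos(3*t)*exp(-4*t) + C2*exp(-4*t)*sin(3*t)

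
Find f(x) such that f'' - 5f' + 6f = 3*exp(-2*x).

f = 3*exp(-2*x)/20 + C1*exp(3*x) + C2*exp(2*x)

Characteristic equation r² - 5r + 6 = 0 factors as (r - 3)(r - 2) = 0, so r = 3, 2.
Hence f_h = C1*exp(3*x) + C2*exp(2*x).
Try f_p = A*exp(-2*x). Substituting into the equation and dividing by exp(-2*x) gives A = 3/20, so f_p = 3*exp(-2*x)/20.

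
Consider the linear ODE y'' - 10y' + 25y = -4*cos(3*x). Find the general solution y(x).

y = -16*cos(3*x)/289 + 30*sin(3*x)/289 + C1*exp(5*x) + C2*x*exp(5*x)

Characteristic equation r² - 10r + 25 = 0 has discriminant (-10)² - 4·(25) = 0, so r = 5 is a repeated root.
Hence y_h = (C1 + C2*x)*exp(5*x).
Try y_p = A*cos(3*x) + B*sin(3*x). Substituting and equating the coefficients of cos(3x) and sin(3x) gives A = -16/289, B = 30/289, so y_p = -16*cos(3*x)/289 + 30*sin(3*x)/289.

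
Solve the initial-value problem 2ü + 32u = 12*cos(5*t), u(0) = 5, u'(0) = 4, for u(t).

Divide through by 2: u'' + 16u = 6*cos(5*t).
Characteristic equation r² + 16 = 0 has discriminant (0)² - 4·(16) = -64 < 0, so r = ± 4i.
Hence u_h = C1*cos(4*t) + C2*sin(4*t).
Try u_p = A*cos(5*t) + B*sin(5*t). Substituting and equating the coefficients of cos(5t) and sin(5t) gives A = -2/3, B = 0, so u_p = -2*cos(5*t)/3.
General solution: u = -2*cos(5*t)/3 + C1*cos(4*t) + C2*sin(4*t).
Apply the initial conditions: u(0) = -2/3 + C1 = 5 and u'(0) = 4*C2 = 4. Solving gives C1 = 17/3, C2 = 1.

u = -2*cos(5*t)/3 + 17*cos(4*t)/3 + sin(4*t)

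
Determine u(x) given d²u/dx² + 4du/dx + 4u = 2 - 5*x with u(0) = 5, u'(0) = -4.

u = 7/4 - 5*x/4 + 13*exp(-2*x)/4 + 15*x*exp(-2*x)/4

Characteristic equation r² + 4r + 4 = 0 has discriminant (4)² - 4·(4) = 0, so r = -2 is a repeated root.
Hence u_h = (C1 + C2*x)*exp(-2*x).
For the particular solution try u_p = A0 + A1*x. Substituting and matching coefficients of each power of x gives A0 = 7/4, A1 = -5/4, so u_p = 7/4 - 5*x/4.
General solution: u = 7/4 - 5*x/4 + C1*exp(-2*x) + C2*x*exp(-2*x).
Apply the initial conditions: u(0) = 7/4 + C1 = 5 and u'(0) = -5/4 + C2 - 2*C1 = -4. Solving gives C1 = 13/4, C2 = 15/4.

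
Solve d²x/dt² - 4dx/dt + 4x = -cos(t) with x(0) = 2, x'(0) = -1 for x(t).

Characteristic equation r² - 4r + 4 = 0 has discriminant (-4)² - 4·(4) = 0, so r = 2 is a repeated root.
Hence x_h = (C1 + C2*t)*exp(2*t).
Try x_p = A*cos(t) + B*sin(t). Substituting and equating the coefficients of cos(t) and sin(t) gives A = -3/25, B = 4/25, so x_p = -3*cos(t)/25 + 4*sin(t)/25.
General solution: x = -3*cos(t)/25 + 4*sin(t)/25 + C1*exp(2*t) + C2*t*exp(2*t).
Apply the initial conditions: x(0) = -3/25 + C1 = 2 and x'(0) = 4/25 + C2 + 2*C1 = -1. Solving gives C1 = 53/25, C2 = -27/5.

x = -3*cos(t)/25 + 4*sin(t)/25 + 53*exp(2*t)/25 - 27*t*exp(2*t)/5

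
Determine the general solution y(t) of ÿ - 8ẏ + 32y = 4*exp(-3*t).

y = 4*exp(-3*t)/65 + C1*cos(4*t)*exp(4*t) + C2*exp(4*t)*sin(4*t)

Characteristic equation r² - 8r + 32 = 0 has discriminant (-8)² - 4·(32) = -64 < 0, so r = 4 ± 4i.
Hence y_h = C1*cos(4*t)*exp(4*t) + C2*exp(4*t)*sin(4*t).
Try y_p = A*exp(-3*t). Substituting into the equation and dividing by exp(-3*t) gives A = 4/65, so y_p = 4*exp(-3*t)/65.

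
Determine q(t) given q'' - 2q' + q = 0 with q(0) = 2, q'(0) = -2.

q = 2*exp(t) - 4*t*exp(t)

Characteristic equation r² - 2r + 1 = 0 has discriminant (-2)² - 4·(1) = 0, so r = 1 is a repeated root.
Hence q_h = (C1 + C2*t)*exp(t).
Apply the initial conditions: q(0) = C1 = 2 and q'(0) = C1 + C2 = -2. Solving gives C1 = 2, C2 = -4.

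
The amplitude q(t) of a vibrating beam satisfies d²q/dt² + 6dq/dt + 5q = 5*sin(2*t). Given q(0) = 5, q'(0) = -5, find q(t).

q = -12*cos(2*t)/29 - 5*exp(-5*t)/58 + sin(2*t)/29 + 11*exp(-t)/2

Characteristic equation r² + 6r + 5 = 0 factors as (r + 5)(r + 1) = 0, so r = -5, -1.
Hence q_h = C1*exp(-5*t) + C2*exp(-t).
Try q_p = A*cos(2*t) + B*sin(2*t). Substituting and equating the coefficients of cos(2t) and sin(2t) gives A = -12/29, B = 1/29, so q_p = -12*cos(2*t)/29 + sin(2*t)/29.
General solution: q = -12*cos(2*t)/29 + sin(2*t)/29 + C1*exp(-5*t) + C2*exp(-t).
Apply the initial conditions: q(0) = -12/29 + C1 + C2 = 5 and q'(0) = 2/29 - C2 - 5*C1 = -5. Solving gives C1 = -5/58, C2 = 11/2.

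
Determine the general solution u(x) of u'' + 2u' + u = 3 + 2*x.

Characteristic equation r² + 2r + 1 = 0 has discriminant (2)² - 4·(1) = 0, so r = -1 is a repeated root.
Hence u_h = (C1 + C2*x)*exp(-x).
For the particular solution try u_p = A0 + A1*x. Substituting and matching coefficients of each power of x gives A0 = -1, A1 = 2, so u_p = -1 + 2*x.

u = -1 + 2*x + C1*exp(-x) + C2*x*exp(-x)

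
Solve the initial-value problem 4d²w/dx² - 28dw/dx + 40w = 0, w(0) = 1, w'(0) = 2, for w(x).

w = exp(2*x)

Divide through by 4: w'' - 7w' + 10w = 0.
Characteristic equation r² - 7r + 10 = 0 factors as (r - 2)(r - 5) = 0, so r = 2, 5.
Hence w_h = C1*exp(2*x) + C2*exp(5*x).
Apply the initial conditions: w(0) = C1 + C2 = 1 and w'(0) = 2*C1 + 5*C2 = 2. Solving gives C1 = 1, C2 = 0.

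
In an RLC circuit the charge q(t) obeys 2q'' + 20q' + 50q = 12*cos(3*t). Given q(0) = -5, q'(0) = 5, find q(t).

Divide through by 2: q'' + 10q' + 25q = 6*cos(3*t).
Characteristic equation r² + 10r + 25 = 0 has discriminant (10)² - 4·(25) = 0, so r = -5 is a repeated root.
Hence q_h = (C1 + C2*t)*exp(-5*t).
Try q_p = A*cos(3*t) + B*sin(3*t). Substituting and equating the coefficients of cos(3t) and sin(3t) gives A = 24/289, B = 45/289, so q_p = 24*cos(3*t)/289 + 45*sin(3*t)/289.
General solution: q = 24*cos(3*t)/289 + 45*sin(3*t)/289 + C1*exp(-5*t) + C2*t*exp(-5*t).
Apply the initial conditions: q(0) = 24/289 + C1 = -5 and q'(0) = 135/289 + C2 - 5*C1 = 5. Solving gives C1 = -1469/289, C2 = -355/17.

q = -1469*exp(-5*t)/289 + 24*cos(3*t)/289 + 45*sin(3*t)/289 - 355*t*exp(-5*t)/17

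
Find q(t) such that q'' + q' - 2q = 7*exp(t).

q = C1*exp(-2*t) + C2*exp(t) + 7*t*exp(t)/3

Characteristic equation r² + r - 2 = 0 factors as (r + 2)(r - 1) = 0, so r = -2, 1.
Hence q_h = C1*exp(-2*t) + C2*exp(t).
Since exp(t) solves the homogeneous equation (r = 1 is a root of multiplicity 1), multiply the trial by t. Try q_p = A*t*exp(t). Substituting into the equation and dividing by exp(t) gives A = 7/3, so q_p = 7*t*exp(t)/3.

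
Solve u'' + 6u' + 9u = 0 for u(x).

Characteristic equation r² + 6r + 9 = 0 has discriminant (6)² - 4·(9) = 0, so r = -3 is a repeated root.
Hence u_h = (C1 + C2*x)*exp(-3*x).

u = C1*exp(-3*x) + C2*x*exp(-3*x)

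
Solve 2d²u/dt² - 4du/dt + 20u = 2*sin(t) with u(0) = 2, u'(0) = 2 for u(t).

u = 2*cos(t)/85 + 9*sin(t)/85 - 7*exp(t)*sin(3*t)/255 + 168*cos(3*t)*exp(t)/85

Divide through by 2: u'' - 2u' + 10u = sin(t).
Characteristic equation r² - 2r + 10 = 0 has discriminant (-2)² - 4·(10) = -36 < 0, so r = 1 ± 3i.
Hence u_h = C1*cos(3*t)*exp(t) + C2*exp(t)*sin(3*t).
Try u_p = A*cos(t) + B*sin(t). Substituting and equating the coefficients of cos(t) and sin(t) gives A = 2/85, B = 9/85, so u_p = 2*cos(t)/85 + 9*sin(t)/85.
General solution: u = 2*cos(t)/85 + 9*sin(t)/85 + C1*cos(3*t)*exp(t) + C2*exp(t)*sin(3*t).
Apply the initial conditions: u(0) = 2/85 + C1 = 2 and u'(0) = 9/85 + C1 + 3*C2 = 2. Solving gives C1 = 168/85, C2 = -7/255.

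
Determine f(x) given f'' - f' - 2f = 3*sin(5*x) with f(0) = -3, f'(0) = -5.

f = -217*exp(2*x)/87 - 81*sin(5*x)/754 - 41*exp(-x)/78 + 15*cos(5*x)/754

Characteristic equation r² - r - 2 = 0 factors as (r - 2)(r + 1) = 0, so r = 2, -1.
Hence f_h = C1*exp(2*x) + C2*exp(-x).
Try f_p = A*cos(5*x) + B*sin(5*x). Substituting and equating the coefficients of cos(5x) and sin(5x) gives A = 15/754, B = -81/754, so f_p = -81*sin(5*x)/754 + 15*cos(5*x)/754.
General solution: f = -81*sin(5*x)/754 + 15*cos(5*x)/754 + C1*exp(2*x) + C2*exp(-x).
Apply the initial conditions: f(0) = 15/754 + C1 + C2 = -3 and f'(0) = -405/754 - C2 + 2*C1 = -5. Solving gives C1 = -217/87, C2 = -41/78.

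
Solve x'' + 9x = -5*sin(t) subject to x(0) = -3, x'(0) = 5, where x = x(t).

Characteristic equation r² + 9 = 0 has discriminant (0)² - 4·(9) = -36 < 0, so r = ± 3i.
Hence x_h = C1*cos(3*t) + C2*sin(3*t).
Try x_p = A*cos(t) + B*sin(t). Substituting and equating the coefficients of cos(t) and sin(t) gives A = 0, B = -5/8, so x_p = -5*sin(t)/8.
General solution: x = -5*sin(t)/8 + C1*cos(3*t) + C2*sin(3*t).
Apply the initial conditions: x(0) = C1 = -3 and x'(0) = -5/8 + 3*C2 = 5. Solving gives C1 = -3, C2 = 15/8.

x = -3*cos(3*t) - 5*sin(t)/8 + 15*sin(3*t)/8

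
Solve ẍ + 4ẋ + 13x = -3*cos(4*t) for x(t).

Characteristic equation r² + 4r + 13 = 0 has discriminant (4)² - 4·(13) = -36 < 0, so r = -2 ± 3i.
Hence x_h = C1*cos(3*t)*exp(-2*t) + C2*exp(-2*t)*sin(3*t).
Try x_p = A*cos(4*t) + B*sin(4*t). Substituting and equating the coefficients of cos(4t) and sin(4t) gives A = 9/265, B = -48/265, so x_p = -48*sin(4*t)/265 + 9*cos(4*t)/265.

x = -48*sin(4*t)/265 + 9*cos(4*t)/265 + C1*cos(3*t)*exp(-2*t) + C2*exp(-2*t)*sin(3*t)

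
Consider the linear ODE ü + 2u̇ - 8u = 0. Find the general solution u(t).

u = C1*exp(-4*t) + C2*exp(2*t)

Characteristic equation r² + 2r - 8 = 0 factors as (r + 4)(r - 2) = 0, so r = -4, 2.
Hence u_h = C1*exp(-4*t) + C2*exp(2*t).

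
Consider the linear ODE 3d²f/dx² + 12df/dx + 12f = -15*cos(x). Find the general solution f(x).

Divide through by 3: f'' + 4f' + 4f = -5*cos(x).
Characteristic equation r² + 4r + 4 = 0 has discriminant (4)² - 4·(4) = 0, so r = -2 is a repeated root.
Hence f_h = (C1 + C2*x)*exp(-2*x).
Try f_p = A*cos(x) + B*sin(x). Substituting and equating the coefficients of cos(x) and sin(x) gives A = -3/5, B = -4/5, so f_p = -4*sin(x)/5 - 3*cos(x)/5.

f = -4*sin(x)/5 - 3*cos(x)/5 + C1*exp(-2*x) + C2*x*exp(-2*x)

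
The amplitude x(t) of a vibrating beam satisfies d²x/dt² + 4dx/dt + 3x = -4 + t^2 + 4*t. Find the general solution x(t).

Characteristic equation r² + 4r + 3 = 0 factors as (r + 1)(r + 3) = 0, so r = -1, -3.
Hence x_h = C1*exp(-t) + C2*exp(-3*t).
For the particular solution try x_p = A0 + A1*t + A2*t^2. Substituting and matching coefficients of each power of t gives A0 = -58/27, A1 = 4/9, A2 = 1/3, so x_p = -58/27 + t^2/3 + 4*t/9.

x = -58/27 + t**2/3 + 4*t/9 + C1*exp(-t) + C2*exp(-3*t)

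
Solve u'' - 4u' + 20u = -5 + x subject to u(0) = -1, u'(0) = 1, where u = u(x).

u = -6/25 + x/20 - 19*cos(4*x)*exp(2*x)/25 + 247*exp(2*x)*sin(4*x)/400

Characteristic equation r² - 4r + 20 = 0 has discriminant (-4)² - 4·(20) = -64 < 0, so r = 2 ± 4i.
Hence u_h = C1*cos(4*x)*exp(2*x) + C2*exp(2*x)*sin(4*x).
For the particular solution try u_p = A0 + A1*x. Substituting and matching coefficients of each power of x gives A0 = -6/25, A1 = 1/20, so u_p = -6/25 + x/20.
General solution: u = -6/25 + x/20 + C1*cos(4*x)*exp(2*x) + C2*exp(2*x)*sin(4*x).
Apply the initial conditions: u(0) = -6/25 + C1 = -1 and u'(0) = 1/20 + 2*C1 + 4*C2 = 1. Solving gives C1 = -19/25, C2 = 247/400.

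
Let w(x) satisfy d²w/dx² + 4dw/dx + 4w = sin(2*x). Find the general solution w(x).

Characteristic equation r² + 4r + 4 = 0 has discriminant (4)² - 4·(4) = 0, so r = -2 is a repeated root.
Hence w_h = (C1 + C2*x)*exp(-2*x).
Try w_p = A*cos(2*x) + B*sin(2*x). Substituting and equating the coefficients of cos(2x) and sin(2x) gives A = -1/8, B = 0, so w_p = -cos(2*x)/8.

w = -cos(2*x)/8 + C1*exp(-2*x) + C2*x*exp(-2*x)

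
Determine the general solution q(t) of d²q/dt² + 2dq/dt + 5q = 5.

Characteristic equation r² + 2r + 5 = 0 has discriminant (2)² - 4·(5) = -16 < 0, so r = -1 ± 2i.
Hence q_h = C1*cos(2*t)*exp(-t) + C2*exp(-t)*sin(2*t).
For the particular solution try q_p = A0. Substituting and matching coefficients of each power of t gives A0 = 1, so q_p = 1.

q = 1 + C1*cos(2*t)*exp(-t) + C2*exp(-t)*sin(2*t)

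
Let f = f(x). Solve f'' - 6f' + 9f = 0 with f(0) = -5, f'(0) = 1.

f = -5*exp(3*x) + 16*x*exp(3*x)

Characteristic equation r² - 6r + 9 = 0 has discriminant (-6)² - 4·(9) = 0, so r = 3 is a repeated root.
Hence f_h = (C1 + C2*x)*exp(3*x).
Apply the initial conditions: f(0) = C1 = -5 and f'(0) = C2 + 3*C1 = 1. Solving gives C1 = -5, C2 = 16.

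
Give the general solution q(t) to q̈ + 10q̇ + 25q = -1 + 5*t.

Characteristic equation r² + 10r + 25 = 0 has discriminant (10)² - 4·(25) = 0, so r = -5 is a repeated root.
Hence q_h = (C1 + C2*t)*exp(-5*t).
For the particular solution try q_p = A0 + A1*t. Substituting and matching coefficients of each power of t gives A0 = -3/25, A1 = 1/5, so q_p = -3/25 + t/5.

q = -3/25 + t/5 + C1*exp(-5*t) + C2*t*exp(-5*t)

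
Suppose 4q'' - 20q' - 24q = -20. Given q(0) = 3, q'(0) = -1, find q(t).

q = 5/6 + 2*exp(-t) + exp(6*t)/6

Divide through by 4: q'' - 5q' - 6q = -5.
Characteristic equation r² - 5r - 6 = 0 factors as (r - 6)(r + 1) = 0, so r = 6, -1.
Hence q_h = C1*exp(6*t) + C2*exp(-t).
For the particular solution try q_p = A0. Substituting and matching coefficients of each power of t gives A0 = 5/6, so q_p = 5/6.
General solution: q = 5/6 + C1*exp(6*t) + C2*exp(-t).
Apply the initial conditions: q(0) = 5/6 + C1 + C2 = 3 and q'(0) = -C2 + 6*C1 = -1. Solving gives C1 = 1/6, C2 = 2.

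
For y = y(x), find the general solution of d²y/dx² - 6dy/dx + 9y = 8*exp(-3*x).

y = 2*exp(-3*x)/9 + C1*exp(3*x) + C2*x*exp(3*x)

Characteristic equation r² - 6r + 9 = 0 has discriminant (-6)² - 4·(9) = 0, so r = 3 is a repeated root.
Hence y_h = (C1 + C2*x)*exp(3*x).
Try y_p = A*exp(-3*x). Substituting into the equation and dividing by exp(-3*x) gives A = 2/9, so y_p = 2*exp(-3*x)/9.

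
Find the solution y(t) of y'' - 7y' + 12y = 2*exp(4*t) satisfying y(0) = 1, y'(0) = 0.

Characteristic equation r² - 7r + 12 = 0 factors as (r - 4)(r - 3) = 0, so r = 4, 3.
Hence y_h = C1*exp(4*t) + C2*exp(3*t).
Since exp(4*t) solves the homogeneous equation (r = 4 is a root of multiplicity 1), multiply the trial by t. Try y_p = A*t*exp(4*t). Substituting into the equation and dividing by exp(4*t) gives A = 2, so y_p = 2*t*exp(4*t).
General solution: y = C1*exp(4*t) + C2*exp(3*t) + 2*t*exp(4*t).
Apply the initial conditions: y(0) = C1 + C2 = 1 and y'(0) = 2 + 3*C2 + 4*C1 = 0. Solving gives C1 = -5, C2 = 6.

y = -5*exp(4*t) + 6*exp(3*t) + 2*t*exp(4*t)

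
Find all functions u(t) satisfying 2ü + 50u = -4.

u = -2/25 + C1*cos(5*t) + C2*sin(5*t)

Divide through by 2: u'' + 25u = -2.
Characteristic equation r² + 25 = 0 has discriminant (0)² - 4·(25) = -100 < 0, so r = ± 5i.
Hence u_h = C1*cos(5*t) + C2*sin(5*t).
For the particular solution try u_p = A0. Substituting and matching coefficients of each power of t gives A0 = -2/25, so u_p = -2/25.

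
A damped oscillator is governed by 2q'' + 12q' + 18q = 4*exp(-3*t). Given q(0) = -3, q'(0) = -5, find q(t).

q = -3*exp(-3*t) + t**2*exp(-3*t) - 14*t*exp(-3*t)

Divide through by 2: q'' + 6q' + 9q = 2*exp(-3*t).
Characteristic equation r² + 6r + 9 = 0 has discriminant (6)² - 4·(9) = 0, so r = -3 is a repeated root.
Hence q_h = (C1 + C2*t)*exp(-3*t).
Since exp(-3*t) solves the homogeneous equation (r = -3 is a root of multiplicity 2), multiply the trial by t^2. Try q_p = A*t^2*exp(-3*t). Substituting into the equation and dividing by exp(-3*t) gives A = 1, so q_p = t^2*exp(-3*t).
General solution: q = C1*exp(-3*t) + t^2*exp(-3*t) + C2*t*exp(-3*t).
Apply the initial conditions: q(0) = C1 = -3 and q'(0) = C2 - 3*C1 = -5. Solving gives C1 = -3, C2 = -14.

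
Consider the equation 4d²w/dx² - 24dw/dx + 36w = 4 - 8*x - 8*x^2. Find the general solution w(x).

w = -5/27 - 14*x/27 - 2*x**2/9 + C1*exp(3*x) + C2*x*exp(3*x)

Divide through by 4: w'' - 6w' + 9w = 1 - 2*x - 2*x^2.
Characteristic equation r² - 6r + 9 = 0 has discriminant (-6)² - 4·(9) = 0, so r = 3 is a repeated root.
Hence w_h = (C1 + C2*x)*exp(3*x).
For the particular solution try w_p = A0 + A1*x + A2*x^2. Substituting and matching coefficients of each power of x gives A0 = -5/27, A1 = -14/27, A2 = -2/9, so w_p = -5/27 - 14*x/27 - 2*x^2/9.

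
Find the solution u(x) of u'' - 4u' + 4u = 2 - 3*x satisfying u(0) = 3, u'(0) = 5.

Characteristic equation r² - 4r + 4 = 0 has discriminant (-4)² - 4·(4) = 0, so r = 2 is a repeated root.
Hence u_h = (C1 + C2*x)*exp(2*x).
For the particular solution try u_p = A0 + A1*x. Substituting and matching coefficients of each power of x gives A0 = -1/4, A1 = -3/4, so u_p = -1/4 - 3*x/4.
General solution: u = -1/4 - 3*x/4 + C1*exp(2*x) + C2*x*exp(2*x).
Apply the initial conditions: u(0) = -1/4 + C1 = 3 and u'(0) = -3/4 + C2 + 2*C1 = 5. Solving gives C1 = 13/4, C2 = -3/4.

u = -1/4 - 3*x/4 + 13*exp(2*x)/4 - 3*x*exp(2*x)/4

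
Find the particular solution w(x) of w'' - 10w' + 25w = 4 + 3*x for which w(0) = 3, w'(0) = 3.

w = 26/125 + 3*x/25 + 349*exp(5*x)/125 - 277*x*exp(5*x)/25

Characteristic equation r² - 10r + 25 = 0 has discriminant (-10)² - 4·(25) = 0, so r = 5 is a repeated root.
Hence w_h = (C1 + C2*x)*exp(5*x).
For the particular solution try w_p = A0 + A1*x. Substituting and matching coefficients of each power of x gives A0 = 26/125, A1 = 3/25, so w_p = 26/125 + 3*x/25.
General solution: w = 26/125 + 3*x/25 + C1*exp(5*x) + C2*x*exp(5*x).
Apply the initial conditions: w(0) = 26/125 + C1 = 3 and w'(0) = 3/25 + C2 + 5*C1 = 3. Solving gives C1 = 349/125, C2 = -277/25.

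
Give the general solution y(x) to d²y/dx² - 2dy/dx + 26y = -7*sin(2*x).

y = -77*sin(2*x)/250 - 7*cos(2*x)/125 + C1*cos(5*x)*exp(x) + C2*exp(x)*sin(5*x)

Characteristic equation r² - 2r + 26 = 0 has discriminant (-2)² - 4·(26) = -100 < 0, so r = 1 ± 5i.
Hence y_h = C1*cos(5*x)*exp(x) + C2*exp(x)*sin(5*x).
Try y_p = A*cos(2*x) + B*sin(2*x). Substituting and equating the coefficients of cos(2x) and sin(2x) gives A = -7/125, B = -77/250, so y_p = -77*sin(2*x)/250 - 7*cos(2*x)/125.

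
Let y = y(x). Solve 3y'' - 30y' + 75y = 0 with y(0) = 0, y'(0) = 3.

Divide through by 3: y'' - 10y' + 25y = 0.
Characteristic equation r² - 10r + 25 = 0 has discriminant (-10)² - 4·(25) = 0, so r = 5 is a repeated root.
Hence y_h = (C1 + C2*x)*exp(5*x).
Apply the initial conditions: y(0) = C1 = 0 and y'(0) = C2 + 5*C1 = 3. Solving gives C1 = 0, C2 = 3.

y = 3*x*exp(5*x)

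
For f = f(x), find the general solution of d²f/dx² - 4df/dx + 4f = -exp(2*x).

Characteristic equation r² - 4r + 4 = 0 has discriminant (-4)² - 4·(4) = 0, so r = 2 is a repeated root.
Hence f_h = (C1 + C2*x)*exp(2*x).
Since exp(2*x) solves the homogeneous equation (r = 2 is a root of multiplicity 2), multiply the trial by x^2. Try f_p = A*x^2*exp(2*x). Substituting into the equation and dividing by exp(2*x) gives A = -1/2, so f_p = -x^2*exp(2*x)/2.

f = C1*exp(2*x) - x**2*exp(2*x)/2 + C2*x*exp(2*x)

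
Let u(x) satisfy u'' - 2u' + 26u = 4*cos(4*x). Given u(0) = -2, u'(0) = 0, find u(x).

u = -8*sin(4*x)/41 + 10*cos(4*x)/41 - 92*cos(5*x)*exp(x)/41 + 124*exp(x)*sin(5*x)/205

Characteristic equation r² - 2r + 26 = 0 has discriminant (-2)² - 4·(26) = -100 < 0, so r = 1 ± 5i.
Hence u_h = C1*cos(5*x)*exp(x) + C2*exp(x)*sin(5*x).
Try u_p = A*cos(4*x) + B*sin(4*x). Substituting and equating the coefficients of cos(4x) and sin(4x) gives A = 10/41, B = -8/41, so u_p = -8*sin(4*x)/41 + 10*cos(4*x)/41.
General solution: u = -8*sin(4*x)/41 + 10*cos(4*x)/41 + C1*cos(5*x)*exp(x) + C2*exp(x)*sin(5*x).
Apply the initial conditions: u(0) = 10/41 + C1 = -2 and u'(0) = -32/41 + C1 + 5*C2 = 0. Solving gives C1 = -92/41, C2 = 124/205.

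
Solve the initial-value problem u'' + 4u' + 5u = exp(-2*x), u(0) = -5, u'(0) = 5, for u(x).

Characteristic equation r² + 4r + 5 = 0 has discriminant (4)² - 4·(5) = -4 < 0, so r = -2 ± i.
Hence u_h = C1*cos(x)*exp(-2*x) + C2*exp(-2*x)*sin(x).
Try u_p = A*exp(-2*x). Substituting into the equation and dividing by exp(-2*x) gives A = 1, so u_p = exp(-2*x).
General solution: u = C1*cos(x)*exp(-2*x) + C2*exp(-2*x)*sin(x) + exp(-2*x).
Apply the initial conditions: u(0) = 1 + C1 = -5 and u'(0) = -2 + C2 - 2*C1 = 5. Solving gives C1 = -6, C2 = -5.

u = -6*cos(x)*exp(-2*x) - 5*exp(-2*x)*sin(x) + exp(-2*x)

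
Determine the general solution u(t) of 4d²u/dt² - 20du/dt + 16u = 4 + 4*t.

u = 9/16 + t/4 + C1*exp(t) + C2*exp(4*t)

Divide through by 4: u'' - 5u' + 4u = 1 + t.
Characteristic equation r² - 5r + 4 = 0 factors as (r - 1)(r - 4) = 0, so r = 1, 4.
Hence u_h = C1*exp(t) + C2*exp(4*t).
For the particular solution try u_p = A0 + A1*t. Substituting and matching coefficients of each power of t gives A0 = 9/16, A1 = 1/4, so u_p = 9/16 + t/4.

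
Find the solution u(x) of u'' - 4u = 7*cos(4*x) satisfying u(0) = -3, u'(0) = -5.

Characteristic equation r² - 4 = 0 factors as (r + 2)(r - 2) = 0, so r = -2, 2.
Hence u_h = C1*exp(-2*x) + C2*exp(2*x).
Try u_p = A*cos(4*x) + B*sin(4*x). Substituting and equating the coefficients of cos(4x) and sin(4x) gives A = -7/20, B = 0, so u_p = -7*cos(4*x)/20.
General solution: u = -7*cos(4*x)/20 + C1*exp(-2*x) + C2*exp(2*x).
Apply the initial conditions: u(0) = -7/20 + C1 + C2 = -3 and u'(0) = -2*C1 + 2*C2 = -5. Solving gives C1 = -3/40, C2 = -103/40.

u = -103*exp(2*x)/40 - 7*cos(4*x)/20 - 3*exp(-2*x)/40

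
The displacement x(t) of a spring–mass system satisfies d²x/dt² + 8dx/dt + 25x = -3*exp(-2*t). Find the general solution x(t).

Characteristic equation r² + 8r + 25 = 0 has discriminant (8)² - 4·(25) = -36 < 0, so r = -4 ± 3i.
Hence x_h = C1*cos(3*t)*exp(-4*t) + C2*exp(-4*t)*sin(3*t).
Try x_p = A*exp(-2*t). Substituting into the equation and dividing by exp(-2*t) gives A = -3/13, so x_p = -3*exp(-2*t)/13.

x = -3*exp(-2*t)/13 + C1*cos(3*t)*exp(-4*t) + C2*exp(-4*t)*sin(3*t)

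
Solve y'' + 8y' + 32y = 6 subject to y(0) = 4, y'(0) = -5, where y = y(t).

y = 3/16 + 41*exp(-4*t)*sin(4*t)/16 + 61*cos(4*t)*exp(-4*t)/16

Characteristic equation r² + 8r + 32 = 0 has discriminant (8)² - 4·(32) = -64 < 0, so r = -4 ± 4i.
Hence y_h = C1*cos(4*t)*exp(-4*t) + C2*exp(-4*t)*sin(4*t).
For the particular solution try y_p = A0. Substituting and matching coefficients of each power of t gives A0 = 3/16, so y_p = 3/16.
General solution: y = 3/16 + C1*cos(4*t)*exp(-4*t) + C2*exp(-4*t)*sin(4*t).
Apply the initial conditions: y(0) = 3/16 + C1 = 4 and y'(0) = -4*C1 + 4*C2 = -5. Solving gives C1 = 61/16, C2 = 41/16.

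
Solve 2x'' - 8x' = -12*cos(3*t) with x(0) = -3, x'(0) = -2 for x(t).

Divide through by 2: x'' - 4x' = -6*cos(3*t).
Characteristic equation r² - 4r = 0 factors as (r - 4)r = 0, so r = 4, 0.
Hence x_h = C1*exp(4*t) + C2.
Try x_p = A*cos(3*t) + B*sin(3*t). Substituting and equating the coefficients of cos(3t) and sin(3t) gives A = 6/25, B = 8/25, so x_p = 6*cos(3*t)/25 + 8*sin(3*t)/25.
General solution: x = C2 + 6*cos(3*t)/25 + 8*sin(3*t)/25 + C1*exp(4*t).
Apply the initial conditions: x(0) = 6/25 + C1 + C2 = -3 and x'(0) = 24/25 + 4*C1 = -2. Solving gives C1 = -37/50, C2 = -5/2.

x = -5/2 - 37*exp(4*t)/50 + 6*cos(3*t)/25 + 8*sin(3*t)/25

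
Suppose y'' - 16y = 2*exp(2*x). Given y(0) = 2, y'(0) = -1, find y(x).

y = -exp(2*x)/6 + 7*exp(-4*x)/6 + exp(4*x)

Characteristic equation r² - 16 = 0 factors as (r - 4)(r + 4) = 0, so r = 4, -4.
Hence y_h = C1*exp(4*x) + C2*exp(-4*x).
Try y_p = A*exp(2*x). Substituting into the equation and dividing by exp(2*x) gives A = -1/6, so y_p = -exp(2*x)/6.
General solution: y = -exp(2*x)/6 + C1*exp(4*x) + C2*exp(-4*x).
Apply the initial conditions: y(0) = -1/6 + C1 + C2 = 2 and y'(0) = -1/3 - 4*C2 + 4*C1 = -1. Solving gives C1 = 1, C2 = 7/6.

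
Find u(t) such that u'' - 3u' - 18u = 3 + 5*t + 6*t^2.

Characteristic equation r² - 3r - 18 = 0 factors as (r + 3)(r - 6) = 0, so r = -3, 6.
Hence u_h = C1*exp(-3*t) + C2*exp(6*t).
For the particular solution try u_p = A0 + A1*t + A2*t^2. Substituting and matching coefficients of each power of t gives A0 = -19/108, A1 = -1/6, A2 = -1/3, so u_p = -19/108 - t^2/3 - t/6.

u = -19/108 - t**2/3 - t/6 + C1*exp(-3*t) + C2*exp(6*t)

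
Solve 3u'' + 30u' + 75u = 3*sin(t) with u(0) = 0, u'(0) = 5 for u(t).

Divide through by 3: u'' + 10u' + 25u = sin(t).
Characteristic equation r² + 10r + 25 = 0 has discriminant (10)² - 4·(25) = 0, so r = -5 is a repeated root.
Hence u_h = (C1 + C2*t)*exp(-5*t).
Try u_p = A*cos(t) + B*sin(t). Substituting and equating the coefficients of cos(t) and sin(t) gives A = -5/338, B = 6/169, so u_p = -5*cos(t)/338 + 6*sin(t)/169.
General solution: u = -5*cos(t)/338 + 6*sin(t)/169 + C1*exp(-5*t) + C2*t*exp(-5*t).
Apply the initial conditions: u(0) = -5/338 + C1 = 0 and u'(0) = 6/169 + C2 - 5*C1 = 5. Solving gives C1 = 5/338, C2 = 131/26.

u = -5*cos(t)/338 + 5*exp(-5*t)/338 + 6*sin(t)/169 + 131*t*exp(-5*t)/26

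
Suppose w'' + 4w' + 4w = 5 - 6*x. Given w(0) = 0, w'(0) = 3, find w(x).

Characteristic equation r² + 4r + 4 = 0 has discriminant (4)² - 4·(4) = 0, so r = -2 is a repeated root.
Hence w_h = (C1 + C2*x)*exp(-2*x).
For the particular solution try w_p = A0 + A1*x. Substituting and matching coefficients of each power of x gives A0 = 11/4, A1 = -3/2, so w_p = 11/4 - 3*x/2.
General solution: w = 11/4 - 3*x/2 + C1*exp(-2*x) + C2*x*exp(-2*x).
Apply the initial conditions: w(0) = 11/4 + C1 = 0 and w'(0) = -3/2 + C2 - 2*C1 = 3. Solving gives C1 = -11/4, C2 = -1.

w = 11/4 - 11*exp(-2*x)/4 - 3*x/2 - x*exp(-2*x)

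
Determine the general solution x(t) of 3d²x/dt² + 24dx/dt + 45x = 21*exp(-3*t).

x = C1*exp(-5*t) + C2*exp(-3*t) + 7*t*exp(-3*t)/2

Divide through by 3: x'' + 8x' + 15x = 7*exp(-3*t).
Characteristic equation r² + 8r + 15 = 0 factors as (r + 5)(r + 3) = 0, so r = -5, -3.
Hence x_h = C1*exp(-5*t) + C2*exp(-3*t).
Since exp(-3*t) solves the homogeneous equation (r = -3 is a root of multiplicity 1), multiply the trial by t. Try x_p = A*t*exp(-3*t). Substituting into the equation and dividing by exp(-3*t) gives A = 7/2, so x_p = 7*t*exp(-3*t)/2.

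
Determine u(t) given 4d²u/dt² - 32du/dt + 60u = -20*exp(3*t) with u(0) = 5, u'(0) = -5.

u = -45*exp(5*t)/4 + 65*exp(3*t)/4 + 5*t*exp(3*t)/2

Divide through by 4: u'' - 8u' + 15u = -5*exp(3*t).
Characteristic equation r² - 8r + 15 = 0 factors as (r - 5)(r - 3) = 0, so r = 5, 3.
Hence u_h = C1*exp(5*t) + C2*exp(3*t).
Since exp(3*t) solves the homogeneous equation (r = 3 is a root of multiplicity 1), multiply the trial by t. Try u_p = A*t*exp(3*t). Substituting into the equation and dividing by exp(3*t) gives A = 5/2, so u_p = 5*t*exp(3*t)/2.
General solution: u = C1*exp(5*t) + C2*exp(3*t) + 5*t*exp(3*t)/2.
Apply the initial conditions: u(0) = C1 + C2 = 5 and u'(0) = 5/2 + 3*C2 + 5*C1 = -5. Solving gives C1 = -45/4, C2 = 65/4.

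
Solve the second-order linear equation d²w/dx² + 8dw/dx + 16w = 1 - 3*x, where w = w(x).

Characteristic equation r² + 8r + 16 = 0 has discriminant (8)² - 4·(16) = 0, so r = -4 is a repeated root.
Hence w_h = (C1 + C2*x)*exp(-4*x).
For the particular solution try w_p = A0 + A1*x. Substituting and matching coefficients of each power of x gives A0 = 5/32, A1 = -3/16, so w_p = 5/32 - 3*x/16.

w = 5/32 - 3*x/16 + C1*exp(-4*x) + C2*x*exp(-4*x)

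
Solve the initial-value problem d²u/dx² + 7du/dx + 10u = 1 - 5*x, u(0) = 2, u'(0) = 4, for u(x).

Characteristic equation r² + 7r + 10 = 0 factors as (r + 5)(r + 2) = 0, so r = -5, -2.
Hence u_h = C1*exp(-5*x) + C2*exp(-2*x).
For the particular solution try u_p = A0 + A1*x. Substituting and matching coefficients of each power of x gives A0 = 9/20, A1 = -1/2, so u_p = 9/20 - x/2.
General solution: u = 9/20 - x/2 + C1*exp(-5*x) + C2*exp(-2*x).
Apply the initial conditions: u(0) = 9/20 + C1 + C2 = 2 and u'(0) = -1/2 - 5*C1 - 2*C2 = 4. Solving gives C1 = -38/15, C2 = 49/12.

u = 9/20 - 38*exp(-5*x)/15 - x/2 + 49*exp(-2*x)/12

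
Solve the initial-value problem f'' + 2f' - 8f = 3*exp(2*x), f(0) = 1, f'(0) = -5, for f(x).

Characteristic equation r² + 2r - 8 = 0 factors as (r - 2)(r + 4) = 0, so r = 2, -4.
Hence f_h = C1*exp(2*x) + C2*exp(-4*x).
Since exp(2*x) solves the homogeneous equation (r = 2 is a root of multiplicity 1), multiply the trial by x. Try f_p = A*x*exp(2*x). Substituting into the equation and dividing by exp(2*x) gives A = 1/2, so f_p = x*exp(2*x)/2.
General solution: f = C1*exp(2*x) + C2*exp(-4*x) + x*exp(2*x)/2.
Apply the initial conditions: f(0) = C1 + C2 = 1 and f'(0) = 1/2 - 4*C2 + 2*C1 = -5. Solving gives C1 = -1/4, C2 = 5/4.

f = -exp(2*x)/4 + 5*exp(-4*x)/4 + x*exp(2*x)/2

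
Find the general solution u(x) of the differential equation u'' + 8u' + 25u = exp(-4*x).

u = exp(-4*x)/9 + C1*cos(3*x)*exp(-4*x) + C2*exp(-4*x)*sin(3*x)

Characteristic equation r² + 8r + 25 = 0 has discriminant (8)² - 4·(25) = -36 < 0, so r = -4 ± 3i.
Hence u_h = C1*cos(3*x)*exp(-4*x) + C2*exp(-4*x)*sin(3*x).
Try u_p = A*exp(-4*x). Substituting into the equation and dividing by exp(-4*x) gives A = 1/9, so u_p = exp(-4*x)/9.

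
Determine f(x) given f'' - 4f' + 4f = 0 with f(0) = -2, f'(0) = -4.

f = -2*exp(2*x)

Characteristic equation r² - 4r + 4 = 0 has discriminant (-4)² - 4·(4) = 0, so r = 2 is a repeated root.
Hence f_h = (C1 + C2*x)*exp(2*x).
Apply the initial conditions: f(0) = C1 = -2 and f'(0) = C2 + 2*C1 = -4. Solving gives C1 = -2, C2 = 0.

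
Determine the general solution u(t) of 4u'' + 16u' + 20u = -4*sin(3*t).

Divide through by 4: u'' + 4u' + 5u = -sin(3*t).
Characteristic equation r² + 4r + 5 = 0 has discriminant (4)² - 4·(5) = -4 < 0, so r = -2 ± i.
Hence u_h = C1*cos(t)*exp(-2*t) + C2*exp(-2*t)*sin(t).
Try u_p = A*cos(3*t) + B*sin(3*t). Substituting and equating the coefficients of cos(3t) and sin(3t) gives A = 3/40, B = 1/40, so u_p = sin(3*t)/40 + 3*cos(3*t)/40.

u = sin(3*t)/40 + 3*cos(3*t)/40 + C1*cos(t)*exp(-2*t) + C2*exp(-2*t)*sin(t)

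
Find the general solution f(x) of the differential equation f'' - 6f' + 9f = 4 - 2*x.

Characteristic equation r² - 6r + 9 = 0 has discriminant (-6)² - 4·(9) = 0, so r = 3 is a repeated root.
Hence f_h = (C1 + C2*x)*exp(3*x).
For the particular solution try f_p = A0 + A1*x. Substituting and matching coefficients of each power of x gives A0 = 8/27, A1 = -2/9, so f_p = 8/27 - 2*x/9.

f = 8/27 - 2*x/9 + C1*exp(3*x) + C2*x*exp(3*x)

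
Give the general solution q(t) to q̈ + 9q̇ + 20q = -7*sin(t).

Characteristic equation r² + 9r + 20 = 0 factors as (r + 4)(r + 5) = 0, so r = -4, -5.
Hence q_h = C1*exp(-4*t) + C2*exp(-5*t).
Try q_p = A*cos(t) + B*sin(t). Substituting and equating the coefficients of cos(t) and sin(t) gives A = 63/442, B = -133/442, so q_p = -133*sin(t)/442 + 63*cos(t)/442.

q = -133*sin(t)/442 + 63*cos(t)/442 + C1*exp(-4*t) + C2*exp(-5*t)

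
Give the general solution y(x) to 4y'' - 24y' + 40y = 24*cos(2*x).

y = -2*sin(2*x)/5 + cos(2*x)/5 + C1*cos(x)*exp(3*x) + C2*exp(3*x)*sin(x)

Divide through by 4: y'' - 6y' + 10y = 6*cos(2*x).
Characteristic equation r² - 6r + 10 = 0 has discriminant (-6)² - 4·(10) = -4 < 0, so r = 3 ± i.
Hence y_h = C1*cos(x)*exp(3*x) + C2*exp(3*x)*sin(x).
Try y_p = A*cos(2*x) + B*sin(2*x). Substituting and equating the coefficients of cos(2x) and sin(2x) gives A = 1/5, B = -2/5, so y_p = -2*sin(2*x)/5 + cos(2*x)/5.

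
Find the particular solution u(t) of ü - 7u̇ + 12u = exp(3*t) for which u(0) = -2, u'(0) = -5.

u = -4*exp(3*t) + 2*exp(4*t) - t*exp(3*t)

Characteristic equation r² - 7r + 12 = 0 factors as (r - 4)(r - 3) = 0, so r = 4, 3.
Hence u_h = C1*exp(4*t) + C2*exp(3*t).
Since exp(3*t) solves the homogeneous equation (r = 3 is a root of multiplicity 1), multiply the trial by t. Try u_p = A*t*exp(3*t). Substituting into the equation and dividing by exp(3*t) gives A = -1, so u_p = -t*exp(3*t).
General solution: u = C1*exp(4*t) + C2*exp(3*t) - t*exp(3*t).
Apply the initial conditions: u(0) = C1 + C2 = -2 and u'(0) = -1 + 3*C2 + 4*C1 = -5. Solving gives C1 = 2, C2 = -4.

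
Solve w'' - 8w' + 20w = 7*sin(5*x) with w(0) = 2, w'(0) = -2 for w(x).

Characteristic equation r² - 8r + 20 = 0 has discriminant (-8)² - 4·(20) = -16 < 0, so r = 4 ± 2i.
Hence w_h = C1*cos(2*x)*exp(4*x) + C2*exp(4*x)*sin(2*x).
Try w_p = A*cos(5*x) + B*sin(5*x). Substituting and equating the coefficients of cos(5x) and sin(5x) gives A = 56/325, B = -7/325, so w_p = -7*sin(5*x)/325 + 56*cos(5*x)/325.
General solution: w = -7*sin(5*x)/325 + 56*cos(5*x)/325 + C1*cos(2*x)*exp(4*x) + C2*exp(4*x)*sin(2*x).
Apply the initial conditions: w(0) = 56/325 + C1 = 2 and w'(0) = -7/65 + 2*C2 + 4*C1 = -2. Solving gives C1 = 594/325, C2 = -2991/650.

w = -7*sin(5*x)/325 + 56*cos(5*x)/325 - 2991*exp(4*x)*sin(2*x)/650 + 594*cos(2*x)*exp(4*x)/325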